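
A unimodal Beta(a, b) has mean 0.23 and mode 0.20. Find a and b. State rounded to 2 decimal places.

a = 4.60, b = 15.40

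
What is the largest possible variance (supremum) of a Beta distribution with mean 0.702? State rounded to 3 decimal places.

0.209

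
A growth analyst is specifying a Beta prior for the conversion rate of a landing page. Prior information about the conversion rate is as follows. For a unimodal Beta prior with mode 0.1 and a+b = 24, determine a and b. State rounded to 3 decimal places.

a = 3.200, b = 20.800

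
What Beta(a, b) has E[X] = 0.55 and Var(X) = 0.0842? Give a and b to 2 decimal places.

By moment matching, a+b = μ(1−μ)/σ² − 1 = (0.55·0.45)/0.0842 − 1 = 2.9394 − 1 = 1.9394.
Since a/(a+b) = μ, a = 0.55·1.9394 = 1.07 and b = 0.45·1.9394 = 0.87.

a = 1.07, b = 0.87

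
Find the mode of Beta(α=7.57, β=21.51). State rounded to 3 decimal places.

0.243

The density x^(α−1)(1−x)^(β−1) is maximised at (α−1)/(α+β−2) = 6.57/27.08 = 0.243.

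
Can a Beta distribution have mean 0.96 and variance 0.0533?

A Beta with mean μ has variance μ(1−μ)/(α+β+1) < μ(1−μ).
Here μ(1−μ) = 0.96×0.04 = 0.0384, and 0.0533 ≥ 0.0384.

No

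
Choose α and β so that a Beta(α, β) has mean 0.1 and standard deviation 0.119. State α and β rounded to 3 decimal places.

σ² = 0.119² = 0.014161.
With s = α+β, Var = μ(1−μ)/(s+1), so s+1 = (0.1×0.9)/0.014161 = 6.3555 and s = 5.3555.
α = μs = 0.536, β = (1−μ)s = 4.820.

α = 0.536, β = 4.820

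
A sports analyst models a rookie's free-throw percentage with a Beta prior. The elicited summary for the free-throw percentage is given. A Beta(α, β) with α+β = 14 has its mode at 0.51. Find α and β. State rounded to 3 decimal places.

For α,β>1 the mode is (α−1)/(α+β−2), so α = mode·(κ−2)+1 = 0.51×12+1 = 7.120.
And β = (1−mode)·(κ−2)+1 = 0.49×12+1 = 6.880.

α = 7.120, β = 6.880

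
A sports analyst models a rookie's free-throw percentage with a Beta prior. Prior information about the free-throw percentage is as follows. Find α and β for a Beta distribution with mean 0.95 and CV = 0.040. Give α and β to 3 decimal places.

α = 30.300, β = 1.595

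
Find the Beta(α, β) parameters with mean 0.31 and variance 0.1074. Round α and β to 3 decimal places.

α = 0.307, β = 0.684

By moment matching, α+β = μ(1−μ)/σ² − 1 = (0.31·0.69)/0.1074 − 1 = 1.9916 − 1 = 0.9916.
Since α/(α+β) = μ, α = 0.31·0.9916 = 0.307 and β = 0.69·0.9916 = 0.684.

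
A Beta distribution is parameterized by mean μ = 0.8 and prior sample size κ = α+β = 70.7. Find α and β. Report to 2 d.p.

α = 56.56, β = 14.14

α = μκ = 0.8×70.7 = 56.56 and β = (1−μ)κ = 0.2×70.7 = 14.14.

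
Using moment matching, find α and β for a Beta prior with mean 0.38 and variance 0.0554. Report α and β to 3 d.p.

Write ν = α+β; then α = μν and Var = μ(1−μ)/(ν+1).
ν = μ(1−μ)/Var − 1 = 0.2356/0.0554 − 1 = 3.2527.
α = 0.38·3.2527 = 1.236, β = 0.62·3.2527 = 2.017.

α = 1.236, β = 2.017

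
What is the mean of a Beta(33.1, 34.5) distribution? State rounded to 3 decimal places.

The Beta mean is α/(α+β) = 33.1/(33.1+34.5) = 0.490.

0.490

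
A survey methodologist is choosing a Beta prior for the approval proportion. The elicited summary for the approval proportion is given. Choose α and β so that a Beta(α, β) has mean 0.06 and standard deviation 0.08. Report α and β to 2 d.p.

First σ² = 0.0064. Setting α = μn, β = (1−μ)n with n = α+β,
μ(1−μ)/(n+1) = 0.0064 ⇒ n+1 = 0.0564/0.0064 = 8.8125 ⇒ n = 7.8125.
Hence α = 0.06×7.8125 = 0.47, β = 0.94×7.8125 = 7.34.

α = 0.47, β = 7.34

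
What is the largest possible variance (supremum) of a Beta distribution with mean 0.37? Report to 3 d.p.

0.233

Var = μ(1−μ)/(α+β+1), which approaches μ(1−μ) as α+β → 0.
So the supremum is μ(1−μ) = 0.37×0.63 = 0.233.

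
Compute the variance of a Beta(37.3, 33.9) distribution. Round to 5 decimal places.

Var = αβ/[(α+β)²(α+β+1)] = (37.3×33.9)/(71.2²×72.2) = 1264.47/366013.568 = 0.00345.

0.00345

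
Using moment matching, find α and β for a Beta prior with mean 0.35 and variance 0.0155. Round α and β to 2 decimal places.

By moment matching, α+β = μ(1−μ)/σ² − 1 = (0.35·0.65)/0.0155 − 1 = 14.6774 − 1 = 13.6774.
Since α/(α+β) = μ, α = 0.35·13.6774 = 4.79 and β = 0.65·13.6774 = 8.89.

α = 4.79, β = 8.89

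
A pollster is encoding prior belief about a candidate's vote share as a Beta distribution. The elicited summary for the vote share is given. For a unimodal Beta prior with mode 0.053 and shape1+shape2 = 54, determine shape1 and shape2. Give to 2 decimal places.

shape1 = 3.76, shape2 = 50.24

For shape1,shape2>1 the mode is (shape1−1)/(shape1+shape2−2), so shape1 = mode·(κ−2)+1 = 0.053×52+1 = 3.76.
And shape2 = (1−mode)·(κ−2)+1 = 0.947×52+1 = 50.24.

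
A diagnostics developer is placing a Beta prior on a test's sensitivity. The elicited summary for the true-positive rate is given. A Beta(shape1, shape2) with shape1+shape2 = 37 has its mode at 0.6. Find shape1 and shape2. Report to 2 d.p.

shape1 = 22.00, shape2 = 15.00

Mode = (shape1−1)/(κ−2) with κ = shape1+shape2, so shape1−1 = 0.6·35 = 21.00.
shape1 = 22.00; shape2 = κ − shape1 = 15.00.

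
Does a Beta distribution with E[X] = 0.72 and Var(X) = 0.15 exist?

Yes

The Beta variance bound is σ² < μ(1−μ).
Here μ(1−μ) = 0.72×0.28 = 0.2016, and 0.15 < 0.2016.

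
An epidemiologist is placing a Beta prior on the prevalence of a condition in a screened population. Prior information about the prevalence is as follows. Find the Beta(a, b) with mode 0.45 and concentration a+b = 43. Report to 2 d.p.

For a,b>1 the mode is (a−1)/(a+b−2), so a = mode·(κ−2)+1 = 0.45×41+1 = 19.45.
And b = (1−mode)·(κ−2)+1 = 0.55×41+1 = 23.55.

a = 19.45, b = 23.55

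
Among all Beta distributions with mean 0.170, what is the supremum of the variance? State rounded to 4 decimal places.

For fixed mean μ the Beta variance is μ(1−μ)/(α+β+1), increasing as α+β decreases.
Its least upper bound (not attained) is μ(1−μ) = 0.170·0.830 = 0.1411.

0.1411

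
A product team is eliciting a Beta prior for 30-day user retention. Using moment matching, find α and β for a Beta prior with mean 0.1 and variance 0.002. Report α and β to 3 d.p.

α = 4.400, β = 39.600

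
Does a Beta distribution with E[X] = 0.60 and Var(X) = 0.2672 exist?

The Beta variance bound is σ² < μ(1−μ).
Here μ(1−μ) = 0.60×0.40 = 0.2400, and 0.2672 ≥ 0.2400.

No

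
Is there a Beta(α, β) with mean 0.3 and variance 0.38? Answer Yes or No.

No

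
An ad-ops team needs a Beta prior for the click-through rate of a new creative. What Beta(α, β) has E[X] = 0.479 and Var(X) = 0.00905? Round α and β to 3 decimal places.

α = 12.730, β = 13.846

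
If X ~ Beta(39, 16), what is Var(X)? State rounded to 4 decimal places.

α+β = 55 and αβ = 624, so Var = αβ/[(α+β)²(α+β+1)] = 624/169400 = 0.0037.

0.0037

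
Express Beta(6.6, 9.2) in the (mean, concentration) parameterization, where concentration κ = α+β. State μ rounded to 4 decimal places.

μ = 0.4177, κ = 15.8

κ = α+β = 6.6+9.2 = 15.8; μ = α/κ = 6.6/15.8 = 0.4177.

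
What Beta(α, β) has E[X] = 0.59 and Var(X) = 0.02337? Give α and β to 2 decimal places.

Write ν = α+β; then α = μν and Var = μ(1−μ)/(ν+1).
ν = μ(1−μ)/Var − 1 = 0.2419/0.02337 − 1 = 9.3509.
α = 0.59·9.3509 = 5.52, β = 0.41·9.3509 = 3.83.

α = 5.52, β = 3.83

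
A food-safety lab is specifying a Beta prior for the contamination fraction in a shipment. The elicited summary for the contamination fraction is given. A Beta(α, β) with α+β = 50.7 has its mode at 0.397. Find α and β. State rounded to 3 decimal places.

Mode = (α−1)/(κ−2) with κ = α+β, so α−1 = 0.397·48.7 = 19.334.
α = 20.334; β = κ − α = 30.366.

α = 20.334, β = 30.366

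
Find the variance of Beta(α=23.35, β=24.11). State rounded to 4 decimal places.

α+β = 47.46 and αβ = 562.9685, so Var = αβ/[(α+β)²(α+β+1)] = 562.9685/109153.804536 = 0.0052.

0.0052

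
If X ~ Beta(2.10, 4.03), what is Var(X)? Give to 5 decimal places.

0.03159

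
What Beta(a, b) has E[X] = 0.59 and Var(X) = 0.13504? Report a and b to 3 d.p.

a = 0.467, b = 0.324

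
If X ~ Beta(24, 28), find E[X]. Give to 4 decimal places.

0.4615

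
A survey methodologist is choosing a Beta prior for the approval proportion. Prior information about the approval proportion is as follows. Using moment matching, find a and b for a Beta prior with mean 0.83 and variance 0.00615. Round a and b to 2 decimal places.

a = 18.21, b = 3.73

By moment matching, a+b = μ(1−μ)/σ² − 1 = (0.83·0.17)/0.00615 − 1 = 22.9431 − 1 = 21.9431.
Since a/(a+b) = μ, a = 0.83·21.9431 = 18.21 and b = 0.17·21.9431 = 3.73.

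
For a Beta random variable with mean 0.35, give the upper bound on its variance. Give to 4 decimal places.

0.2275

For fixed mean μ the Beta variance is μ(1−μ)/(α+β+1), increasing as α+β decreases.
Its least upper bound (not attained) is μ(1−μ) = 0.35·0.65 = 0.2275.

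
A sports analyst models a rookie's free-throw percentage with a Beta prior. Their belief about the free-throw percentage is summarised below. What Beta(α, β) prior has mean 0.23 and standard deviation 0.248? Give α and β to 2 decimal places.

α = 0.43, β = 1.45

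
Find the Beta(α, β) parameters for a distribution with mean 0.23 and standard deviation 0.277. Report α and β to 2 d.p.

α = 0.30, β = 1.01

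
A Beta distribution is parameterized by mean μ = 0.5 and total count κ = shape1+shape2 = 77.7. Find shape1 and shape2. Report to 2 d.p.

shape1 = 38.85, shape2 = 38.85

Split κ in proportion μ : (1−μ): shape1 = 0.5·77.7 = 38.85, shape2 = 77.7 − 38.85 = 38.85.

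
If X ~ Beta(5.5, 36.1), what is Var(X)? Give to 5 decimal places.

0.00269

μ = 5.5/41.6 = 0.132212; Var = μ(1−μ)/(α+β+1) = 0.1147316/42.6 = 0.00269.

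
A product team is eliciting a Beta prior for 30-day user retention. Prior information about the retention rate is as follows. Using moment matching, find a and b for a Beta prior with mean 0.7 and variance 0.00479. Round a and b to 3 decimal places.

a = 29.989, b = 12.852

By moment matching, a+b = μ(1−μ)/σ² − 1 = (0.7·0.3)/0.00479 − 1 = 43.8413 − 1 = 42.8413.
Since a/(a+b) = μ, a = 0.7·42.8413 = 29.989 and b = 0.3·42.8413 = 12.852.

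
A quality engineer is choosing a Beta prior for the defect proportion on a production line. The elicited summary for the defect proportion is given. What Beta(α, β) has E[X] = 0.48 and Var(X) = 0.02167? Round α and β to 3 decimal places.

α = 5.049, β = 5.469

By moment matching, α+β = μ(1−μ)/σ² − 1 = (0.48·0.52)/0.02167 − 1 = 11.5182 − 1 = 10.5182.
Since α/(α+β) = μ, α = 0.48·10.5182 = 5.049 and β = 0.52·10.5182 = 5.469.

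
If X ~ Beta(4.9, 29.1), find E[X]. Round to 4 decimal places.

E[X] = α/(α+β) = 4.9/34.0 = 0.1441.

0.1441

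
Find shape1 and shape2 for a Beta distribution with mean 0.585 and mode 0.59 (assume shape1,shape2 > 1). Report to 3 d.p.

Let s = shape1+shape2. Mean gives shape1 = μs = 0.585s; mode gives (shape1−1)/(s−2) = 0.59.
Substituting: 0.585s − 1 = 0.59(s−2) = 0.59s − 1.18, so -0.005s = -0.18 and s = 36.0000.
Then shape1 = 0.585×36.0000 = 21.060 and shape2 = s−shape1 = 14.940.

shape1 = 21.060, shape2 = 14.940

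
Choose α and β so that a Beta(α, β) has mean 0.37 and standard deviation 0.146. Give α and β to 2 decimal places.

α = 3.68, β = 6.26

First σ² = 0.021316. Setting α = μn, β = (1−μ)n with n = α+β,
μ(1−μ)/(n+1) = 0.021316 ⇒ n+1 = 0.2331/0.021316 = 10.9354 ⇒ n = 9.9354.
Hence α = 0.37×9.9354 = 3.68, β = 0.63×9.9354 = 6.26.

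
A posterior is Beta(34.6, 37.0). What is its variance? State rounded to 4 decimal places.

μ = 34.6/71.6 = 0.483240; Var = μ(1−μ)/(α+β+1) = 0.2497191/72.6 = 0.0034.

0.0034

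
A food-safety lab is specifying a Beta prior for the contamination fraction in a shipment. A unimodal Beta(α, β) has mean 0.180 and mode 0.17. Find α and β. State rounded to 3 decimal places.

Let s = α+β. Mean gives α = μs = 0.180s; mode gives (α−1)/(s−2) = 0.17.
Substituting: 0.180s − 1 = 0.17(s−2) = 0.17s − 0.34, so 0.010s = 0.66 and s = 66.0000.
Then α = 0.180×66.0000 = 11.880 and β = s−α = 54.120.

α = 11.880, β = 54.120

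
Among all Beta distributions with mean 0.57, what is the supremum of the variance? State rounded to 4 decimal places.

0.2451

Var = μ(1−μ)/(α+β+1), which approaches μ(1−μ) as α+β → 0.
So the supremum is μ(1−μ) = 0.57×0.43 = 0.2451.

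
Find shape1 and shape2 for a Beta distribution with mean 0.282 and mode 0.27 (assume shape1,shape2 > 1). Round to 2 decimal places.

shape1 = 10.81, shape2 = 27.52

With s = shape1+shape2: μ = shape1/s and mode = (shape1−1)/(s−2). Eliminating shape1 = μs,
μs − 1 = m(s−2) ⇒ s(μ−m) = 1−2m ⇒ s = 0.46/0.012 = 38.3333.
So shape1 = μs = 10.81, shape2 = (1−μ)s = 27.52.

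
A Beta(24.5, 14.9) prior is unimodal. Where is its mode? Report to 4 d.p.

With α,β > 1, mode = (α−1)/(α+β−2) = 23.5/37.4 = 0.6283.

0.6283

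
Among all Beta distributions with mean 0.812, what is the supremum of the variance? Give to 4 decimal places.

Var = μ(1−μ)/(α+β+1), which approaches μ(1−μ) as α+β → 0.
So the supremum is μ(1−μ) = 0.812×0.188 = 0.1527.

0.1527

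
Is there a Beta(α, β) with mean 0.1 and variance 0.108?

No

For any Beta, Var(X) < E[X]·(1−E[X]).
Here μ(1−μ) = 0.1×0.9 = 0.09, and 0.108 ≥ 0.09.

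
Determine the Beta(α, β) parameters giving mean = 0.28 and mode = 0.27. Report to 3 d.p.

With s = α+β: μ = α/s and mode = (α−1)/(s−2). Eliminating α = μs,
μs − 1 = m(s−2) ⇒ s(μ−m) = 1−2m ⇒ s = 0.46/0.01 = 46.0000.
So α = μs = 12.880, β = (1−μ)s = 33.120.

α = 12.880, β = 33.120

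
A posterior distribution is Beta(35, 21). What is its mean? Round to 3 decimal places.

The Beta mean is α/(α+β) = 35/(35+21) = 0.625.

0.625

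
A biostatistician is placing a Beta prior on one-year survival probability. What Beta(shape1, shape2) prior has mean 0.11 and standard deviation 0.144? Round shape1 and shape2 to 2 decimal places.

First σ² = 0.020736. Setting shape1 = μn, shape2 = (1−μ)n with n = shape1+shape2,
μ(1−μ)/(n+1) = 0.020736 ⇒ n+1 = 0.0979/0.020736 = 4.7213 ⇒ n = 3.7213.
Hence shape1 = 0.11×3.7213 = 0.41, shape2 = 0.89×3.7213 = 3.31.

shape1 = 0.41, shape2 = 3.31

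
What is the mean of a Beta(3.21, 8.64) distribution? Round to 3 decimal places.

0.271

The Beta mean is α/(α+β) = 3.21/(3.21+8.64) = 0.271.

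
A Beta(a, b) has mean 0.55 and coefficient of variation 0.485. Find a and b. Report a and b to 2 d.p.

σ = CV·μ = 0.485×0.55 = 0.26675, so σ² = 0.071156.
s+1 = μ(1−μ)/σ² = 0.2475/0.071156 = 3.4783, so s = a+b = 2.4783.
a = μs = 1.36, b = (1−μ)s = 1.12.

a = 1.36, b = 1.12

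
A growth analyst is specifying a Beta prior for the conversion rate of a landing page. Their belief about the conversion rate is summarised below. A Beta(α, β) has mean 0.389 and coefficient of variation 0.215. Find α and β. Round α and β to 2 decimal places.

α = 12.83, β = 20.15

Var = (CV·μ)² = (0.215×0.389)² = 0.006995.
α+β = μ(1−μ)/Var − 1 = 0.237679/0.006995 − 1 = 32.9793.
Thus α = 0.389·32.9793 = 12.83 and β = 0.611·32.9793 = 20.15.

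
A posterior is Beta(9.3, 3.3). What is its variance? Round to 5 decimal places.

α+β = 12.6 and αβ = 30.69, so Var = αβ/[(α+β)²(α+β+1)] = 30.69/2159.136 = 0.01421.

0.01421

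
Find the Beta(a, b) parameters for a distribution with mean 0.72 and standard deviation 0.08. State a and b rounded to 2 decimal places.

a = 21.96, b = 8.54

σ² = 0.08² = 0.0064.
With s = a+b, Var = μ(1−μ)/(s+1), so s+1 = (0.72×0.28)/0.0064 = 31.5000 and s = 30.5000.
a = μs = 21.96, b = (1−μ)s = 8.54.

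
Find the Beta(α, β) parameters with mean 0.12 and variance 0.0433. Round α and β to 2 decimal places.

α = 0.17, β = 1.27

Let s = α+β. The Beta variance is μ(1−μ)/(s+1).
So s+1 = μ(1−μ)/σ² = (0.12×0.88)/0.0433 = 0.1056/0.0433 = 2.4388, giving s = 1.4388.
Then α = μs = 0.12×1.4388 = 0.17 and β = (1−μ)s = 0.88×1.4388 = 1.27.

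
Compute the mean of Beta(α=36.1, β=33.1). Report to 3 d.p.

0.522

E[X] = α/(α+β) = 36.1/69.2 = 0.522.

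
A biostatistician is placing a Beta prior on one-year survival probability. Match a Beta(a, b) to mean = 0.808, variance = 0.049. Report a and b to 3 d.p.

a = 1.750, b = 0.416

Let s = a+b. The Beta variance is μ(1−μ)/(s+1).
So s+1 = μ(1−μ)/σ² = (0.808×0.192)/0.049 = 0.155136/0.049 = 3.1660, giving s = 2.1660.
Then a = μs = 0.808×2.1660 = 1.750 and b = (1−μ)s = 0.192×2.1660 = 0.416.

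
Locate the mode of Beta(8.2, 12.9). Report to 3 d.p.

The density x^(α−1)(1−x)^(β−1) is maximised at (α−1)/(α+β−2) = 7.2/19.1 = 0.377.

0.377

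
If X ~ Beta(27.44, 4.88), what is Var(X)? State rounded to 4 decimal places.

0.0038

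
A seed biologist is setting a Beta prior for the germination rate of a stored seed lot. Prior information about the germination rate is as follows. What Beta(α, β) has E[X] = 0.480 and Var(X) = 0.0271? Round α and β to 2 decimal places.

Let s = α+β. The Beta variance is μ(1−μ)/(s+1).
So s+1 = μ(1−μ)/σ² = (0.480×0.520)/0.0271 = 0.249600/0.0271 = 9.2103, giving s = 8.2103.
Then α = μs = 0.480×8.2103 = 3.94 and β = (1−μ)s = 0.520×8.2103 = 4.27.

α = 3.94, β = 4.27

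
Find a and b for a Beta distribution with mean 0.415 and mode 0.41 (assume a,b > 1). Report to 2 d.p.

Let s = a+b. Mean gives a = μs = 0.415s; mode gives (a−1)/(s−2) = 0.41.
Substituting: 0.415s − 1 = 0.41(s−2) = 0.41s − 0.82, so 0.005s = 0.18 and s = 36.0000.
Then a = 0.415×36.0000 = 14.94 and b = s−a = 21.06.

a = 14.94, b = 21.06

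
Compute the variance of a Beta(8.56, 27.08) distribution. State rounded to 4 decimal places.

μ = 8.56/35.64 = 0.240180; Var = μ(1−μ)/(α+β+1) = 0.1824933/36.64 = 0.0050.

0.0050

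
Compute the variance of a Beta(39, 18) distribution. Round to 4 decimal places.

α+β = 57 and αβ = 702, so Var = αβ/[(α+β)²(α+β+1)] = 702/188442 = 0.0037.

0.0037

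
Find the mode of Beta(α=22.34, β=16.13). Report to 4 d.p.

With α,β > 1, mode = (α−1)/(α+β−2) = 21.34/36.47 = 0.5851.

0.5851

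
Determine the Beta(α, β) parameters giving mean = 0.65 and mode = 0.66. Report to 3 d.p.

α = 20.800, β = 11.200

Let s = α+β. Mean gives α = μs = 0.65s; mode gives (α−1)/(s−2) = 0.66.
Substituting: 0.65s − 1 = 0.66(s−2) = 0.66s − 1.32, so -0.01s = -0.32 and s = 32.0000.
Then α = 0.65×32.0000 = 20.800 and β = s−α = 11.200.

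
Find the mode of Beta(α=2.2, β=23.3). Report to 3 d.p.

With α,β > 1, mode = (α−1)/(α+β−2) = 1.2/23.5 = 0.051.

0.051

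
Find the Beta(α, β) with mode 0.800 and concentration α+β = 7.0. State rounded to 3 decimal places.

Since the density peak of Beta(α,β) is at (α−1)/(α+β−2),
α = 1 + 0.800(7.0−2) = 5.000 and β = 7.0 − 5.000 = 2.000.

α = 5.000, β = 2.000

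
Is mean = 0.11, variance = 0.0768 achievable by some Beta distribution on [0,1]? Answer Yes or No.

The Beta variance bound is σ² < μ(1−μ).
Here μ(1−μ) = 0.11×0.89 = 0.0979, and 0.0768 < 0.0979.

Yes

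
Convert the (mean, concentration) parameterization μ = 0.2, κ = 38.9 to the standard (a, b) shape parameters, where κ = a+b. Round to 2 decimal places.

a = 7.78, b = 31.12

a = μκ = 0.2×38.9 = 7.78 and b = (1−μ)κ = 0.8×38.9 = 31.12.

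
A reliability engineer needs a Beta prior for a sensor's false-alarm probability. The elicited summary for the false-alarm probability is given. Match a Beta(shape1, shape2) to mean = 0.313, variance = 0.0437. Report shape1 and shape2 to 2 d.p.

Let s = shape1+shape2. The Beta variance is μ(1−μ)/(s+1).
So s+1 = μ(1−μ)/σ² = (0.313×0.687)/0.0437 = 0.215031/0.0437 = 4.9206, giving s = 3.9206.
Then shape1 = μs = 0.313×3.9206 = 1.23 and shape2 = (1−μ)s = 0.687×3.9206 = 2.69.

shape1 = 1.23, shape2 = 2.69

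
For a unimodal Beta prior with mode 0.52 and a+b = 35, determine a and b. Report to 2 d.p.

a = 18.16, b = 16.84

For a,b>1 the mode is (a−1)/(a+b−2), so a = mode·(κ−2)+1 = 0.52×33+1 = 18.16.
And b = (1−mode)·(κ−2)+1 = 0.48×33+1 = 16.84.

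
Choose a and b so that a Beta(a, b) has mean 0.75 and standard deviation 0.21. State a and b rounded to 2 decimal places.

First σ² = 0.0441. Setting a = μn, b = (1−μ)n with n = a+b,
μ(1−μ)/(n+1) = 0.0441 ⇒ n+1 = 0.1875/0.0441 = 4.2517 ⇒ n = 3.2517.
Hence a = 0.75×3.2517 = 2.44, b = 0.25×3.2517 = 0.81.

a = 2.44, b = 0.81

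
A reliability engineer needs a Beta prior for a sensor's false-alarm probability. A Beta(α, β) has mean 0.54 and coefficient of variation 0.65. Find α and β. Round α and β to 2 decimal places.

Var = (CV·μ)² = (0.65×0.54)² = 0.123201.
α+β = μ(1−μ)/Var − 1 = 0.2484/0.123201 − 1 = 1.0162.
Thus α = 0.54·1.0162 = 0.55 and β = 0.46·1.0162 = 0.47.

α = 0.55, β = 0.47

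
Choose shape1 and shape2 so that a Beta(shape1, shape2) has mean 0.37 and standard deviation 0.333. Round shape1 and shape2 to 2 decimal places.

shape1 = 0.41, shape2 = 0.69

First σ² = 0.110889. Setting shape1 = μn, shape2 = (1−μ)n with n = shape1+shape2,
μ(1−μ)/(n+1) = 0.110889 ⇒ n+1 = 0.2331/0.110889 = 2.1021 ⇒ n = 1.1021.
Hence shape1 = 0.37×1.1021 = 0.41, shape2 = 0.63×1.1021 = 0.69.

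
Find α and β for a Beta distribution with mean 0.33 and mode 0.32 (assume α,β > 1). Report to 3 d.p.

With s = α+β: μ = α/s and mode = (α−1)/(s−2). Eliminating α = μs,
μs − 1 = m(s−2) ⇒ s(μ−m) = 1−2m ⇒ s = 0.36/0.01 = 36.0000.
So α = μs = 11.880, β = (1−μ)s = 24.120.

α = 11.880, β = 24.120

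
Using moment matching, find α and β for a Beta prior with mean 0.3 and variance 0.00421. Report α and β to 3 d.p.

α = 14.664, β = 34.217

Let s = α+β. The Beta variance is μ(1−μ)/(s+1).
So s+1 = μ(1−μ)/σ² = (0.3×0.7)/0.00421 = 0.21/0.00421 = 49.8812, giving s = 48.8812.
Then α = μs = 0.3×48.8812 = 14.664 and β = (1−μ)s = 0.7×48.8812 = 34.217.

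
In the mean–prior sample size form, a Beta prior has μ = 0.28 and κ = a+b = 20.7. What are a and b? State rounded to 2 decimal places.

a = 5.80, b = 14.90

a = μκ = 0.28×20.7 = 5.80 and b = (1−μ)κ = 0.72×20.7 = 14.90.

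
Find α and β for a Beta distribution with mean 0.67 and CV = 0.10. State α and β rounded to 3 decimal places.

α = 32.330, β = 15.924

Var = (CV·μ)² = (0.10×0.67)² = 0.004489.
α+β = μ(1−μ)/Var − 1 = 0.2211/0.004489 − 1 = 48.2537.
Thus α = 0.67·48.2537 = 32.330 and β = 0.33·48.2537 = 15.924.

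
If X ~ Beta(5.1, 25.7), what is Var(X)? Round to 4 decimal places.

0.0043

α+β = 30.8 and αβ = 131.07, so Var = αβ/[(α+β)²(α+β+1)] = 131.07/30166.752 = 0.0043.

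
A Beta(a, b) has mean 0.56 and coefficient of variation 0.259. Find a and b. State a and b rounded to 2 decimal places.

Var = (CV·μ)² = (0.259×0.56)² = 0.021037.
a+b = μ(1−μ)/Var − 1 = 0.2464/0.021037 − 1 = 10.7129.
Thus a = 0.56·10.7129 = 6.00 and b = 0.44·10.7129 = 4.71.

a = 6.00, b = 4.71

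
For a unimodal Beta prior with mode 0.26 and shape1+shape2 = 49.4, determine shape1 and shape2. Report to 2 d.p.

shape1 = 13.32, shape2 = 36.08

Since the density peak of Beta(shape1,shape2) is at (shape1−1)/(shape1+shape2−2),
shape1 = 1 + 0.26(49.4−2) = 13.32 and shape2 = 49.4 − 13.32 = 36.08.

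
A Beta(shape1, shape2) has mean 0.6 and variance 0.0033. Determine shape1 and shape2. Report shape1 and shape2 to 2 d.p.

shape1 = 43.04, shape2 = 28.69

By moment matching, shape1+shape2 = μ(1−μ)/σ² − 1 = (0.6·0.4)/0.0033 − 1 = 72.7273 − 1 = 71.7273.
Since shape1/(shape1+shape2) = μ, shape1 = 0.6·71.7273 = 43.04 and shape2 = 0.4·71.7273 = 28.69.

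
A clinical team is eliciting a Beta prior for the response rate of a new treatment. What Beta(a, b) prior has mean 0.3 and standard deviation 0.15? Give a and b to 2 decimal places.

First σ² = 0.0225. Setting a = μn, b = (1−μ)n with n = a+b,
μ(1−μ)/(n+1) = 0.0225 ⇒ n+1 = 0.21/0.0225 = 9.3333 ⇒ n = 8.3333.
Hence a = 0.3×8.3333 = 2.50, b = 0.7×8.3333 = 5.83.

a = 2.50, b = 5.83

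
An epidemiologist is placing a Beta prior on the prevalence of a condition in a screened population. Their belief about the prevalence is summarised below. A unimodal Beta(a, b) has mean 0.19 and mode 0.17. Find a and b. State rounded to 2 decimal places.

a = 6.27, b = 26.73

With s = a+b: μ = a/s and mode = (a−1)/(s−2). Eliminating a = μs,
μs − 1 = m(s−2) ⇒ s(μ−m) = 1−2m ⇒ s = 0.66/0.02 = 33.0000.
So a = μs = 6.27, b = (1−μ)s = 26.73.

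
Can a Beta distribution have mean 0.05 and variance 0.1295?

A Beta with mean μ has variance μ(1−μ)/(α+β+1) < μ(1−μ).
Here μ(1−μ) = 0.05×0.95 = 0.0475, and 0.1295 ≥ 0.0475.

No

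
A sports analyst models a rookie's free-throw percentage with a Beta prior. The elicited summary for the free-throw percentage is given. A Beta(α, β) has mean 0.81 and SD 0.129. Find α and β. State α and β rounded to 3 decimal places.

α = 6.681, β = 1.567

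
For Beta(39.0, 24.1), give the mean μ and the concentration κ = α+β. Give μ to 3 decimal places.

μ = 0.618, κ = 63.1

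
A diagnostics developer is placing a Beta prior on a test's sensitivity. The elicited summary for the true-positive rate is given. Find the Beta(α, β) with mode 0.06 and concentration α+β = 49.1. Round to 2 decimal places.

Since the density peak of Beta(α,β) is at (α−1)/(α+β−2),
α = 1 + 0.06(49.1−2) = 3.83 and β = 49.1 − 3.83 = 45.27.

α = 3.83, β = 45.27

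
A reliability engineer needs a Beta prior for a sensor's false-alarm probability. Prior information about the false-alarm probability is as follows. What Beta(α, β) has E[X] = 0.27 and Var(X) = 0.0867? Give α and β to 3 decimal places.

α = 0.344, β = 0.930

Write ν = α+β; then α = μν and Var = μ(1−μ)/(ν+1).
ν = μ(1−μ)/Var − 1 = 0.1971/0.0867 − 1 = 1.2734.
α = 0.27·1.2734 = 0.344, β = 0.73·1.2734 = 0.930.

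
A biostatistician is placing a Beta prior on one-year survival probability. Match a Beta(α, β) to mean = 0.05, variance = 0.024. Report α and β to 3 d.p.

α = 0.049, β = 0.930

Let s = α+β. The Beta variance is μ(1−μ)/(s+1).
So s+1 = μ(1−μ)/σ² = (0.05×0.95)/0.024 = 0.0475/0.024 = 1.9792, giving s = 0.9792.
Then α = μs = 0.05×0.9792 = 0.049 and β = (1−μ)s = 0.95×0.9792 = 0.930.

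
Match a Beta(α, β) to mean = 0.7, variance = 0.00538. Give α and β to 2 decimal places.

Write ν = α+β; then α = μν and Var = μ(1−μ)/(ν+1).
ν = μ(1−μ)/Var − 1 = 0.21/0.00538 − 1 = 38.0335.
α = 0.7·38.0335 = 26.62, β = 0.3·38.0335 = 11.41.

α = 26.62, β = 11.41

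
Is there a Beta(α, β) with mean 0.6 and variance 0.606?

No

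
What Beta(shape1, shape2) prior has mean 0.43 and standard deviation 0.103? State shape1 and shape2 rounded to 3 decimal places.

First σ² = 0.010609. Setting shape1 = μn, shape2 = (1−μ)n with n = shape1+shape2,
μ(1−μ)/(n+1) = 0.010609 ⇒ n+1 = 0.2451/0.010609 = 23.1030 ⇒ n = 22.1030.
Hence shape1 = 0.43×22.1030 = 9.504, shape2 = 0.57×22.1030 = 12.599.

shape1 = 9.504, shape2 = 12.599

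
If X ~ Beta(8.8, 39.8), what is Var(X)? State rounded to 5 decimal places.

0.00299

α+β = 48.6 and αβ = 350.24, so Var = αβ/[(α+β)²(α+β+1)] = 350.24/117153.216 = 0.00299.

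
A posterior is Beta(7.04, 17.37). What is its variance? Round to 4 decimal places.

0.0081

μ = 7.04/24.41 = 0.288406; Var = μ(1−μ)/(α+β+1) = 0.2052281/25.41 = 0.0081.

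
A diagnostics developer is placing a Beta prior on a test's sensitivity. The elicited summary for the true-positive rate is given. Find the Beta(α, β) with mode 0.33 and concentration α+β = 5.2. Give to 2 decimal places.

α = 2.06, β = 3.14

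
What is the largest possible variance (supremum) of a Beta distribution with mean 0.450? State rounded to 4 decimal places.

For fixed mean μ the Beta variance is μ(1−μ)/(α+β+1), increasing as α+β decreases.
Its least upper bound (not attained) is μ(1−μ) = 0.450·0.550 = 0.2475.

0.2475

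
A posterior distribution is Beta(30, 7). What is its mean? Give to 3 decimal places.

0.811

E[X] = α/(α+β) = 30/37 = 0.811.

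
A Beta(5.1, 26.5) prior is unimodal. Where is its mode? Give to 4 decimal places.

The density x^(α−1)(1−x)^(β−1) is maximised at (α−1)/(α+β−2) = 4.1/29.6 = 0.1385.

0.1385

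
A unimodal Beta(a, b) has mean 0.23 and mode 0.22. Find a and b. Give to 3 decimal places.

With s = a+b: μ = a/s and mode = (a−1)/(s−2). Eliminating a = μs,
μs − 1 = m(s−2) ⇒ s(μ−m) = 1−2m ⇒ s = 0.56/0.01 = 56.0000.
So a = μs = 12.880, b = (1−μ)s = 43.120.

a = 12.880, b = 43.120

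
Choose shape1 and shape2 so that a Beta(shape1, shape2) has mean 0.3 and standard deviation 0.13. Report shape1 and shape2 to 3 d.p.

shape1 = 3.428, shape2 = 7.998

Variance = 0.13² = 0.0169. The moment-matching identity shape1+shape2 = μ(1−μ)/Var − 1 gives
shape1+shape2 = 0.21/0.0169 − 1 = 11.4260, so shape1 = μ·11.4260 = 3.428 and shape2 = (1−μ)·11.4260 = 7.998.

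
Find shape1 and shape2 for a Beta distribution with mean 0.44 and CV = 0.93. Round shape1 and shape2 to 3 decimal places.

shape1 = 0.207, shape2 = 0.264

σ = CV·μ = 0.93×0.44 = 0.40920, so σ² = 0.167445.
s+1 = μ(1−μ)/σ² = 0.2464/0.167445 = 1.4715, so s = shape1+shape2 = 0.4715.
shape1 = μs = 0.207, shape2 = (1−μ)s = 0.264.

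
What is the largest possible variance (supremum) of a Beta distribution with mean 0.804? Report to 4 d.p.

0.1576

For fixed mean μ the Beta variance is μ(1−μ)/(α+β+1), increasing as α+β decreases.
Its least upper bound (not attained) is μ(1−μ) = 0.804·0.196 = 0.1576.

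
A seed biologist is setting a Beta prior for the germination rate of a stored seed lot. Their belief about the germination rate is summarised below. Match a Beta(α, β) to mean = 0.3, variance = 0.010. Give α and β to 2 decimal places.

α = 6.00, β = 14.00

By moment matching, α+β = μ(1−μ)/σ² − 1 = (0.3·0.7)/0.010 − 1 = 21.0000 − 1 = 20.0000.
Since α/(α+β) = μ, α = 0.3·20.0000 = 6.00 and β = 0.7·20.0000 = 14.00.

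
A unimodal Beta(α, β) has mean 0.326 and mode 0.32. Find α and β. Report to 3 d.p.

Let s = α+β. Mean gives α = μs = 0.326s; mode gives (α−1)/(s−2) = 0.32.
Substituting: 0.326s − 1 = 0.32(s−2) = 0.32s − 0.64, so 0.006s = 0.36 and s = 60.0000.
Then α = 0.326×60.0000 = 19.560 and β = s−α = 40.440.

α = 19.560, β = 40.440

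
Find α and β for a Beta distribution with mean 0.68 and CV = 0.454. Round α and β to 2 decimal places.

σ = CV·μ = 0.454×0.68 = 0.30872, so σ² = 0.095308.
s+1 = μ(1−μ)/σ² = 0.2176/0.095308 = 2.2831, so s = α+β = 1.2831.
α = μs = 0.87, β = (1−μ)s = 0.41.

α = 0.87, β = 0.41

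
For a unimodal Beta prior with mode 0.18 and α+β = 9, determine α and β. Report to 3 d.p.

Mode = (α−1)/(κ−2) with κ = α+β, so α−1 = 0.18·7 = 1.260.
α = 2.260; β = κ − α = 6.740.

α = 2.260, β = 6.740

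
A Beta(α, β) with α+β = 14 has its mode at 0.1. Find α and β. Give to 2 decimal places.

α = 2.20, β = 11.80

Since the density peak of Beta(α,β) is at (α−1)/(α+β−2),
α = 1 + 0.1(14−2) = 2.20 and β = 14 − 2.20 = 11.80.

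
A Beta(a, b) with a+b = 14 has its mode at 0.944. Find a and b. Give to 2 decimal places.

a = 12.33, b = 1.67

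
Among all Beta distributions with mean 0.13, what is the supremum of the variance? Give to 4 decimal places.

For fixed mean μ the Beta variance is μ(1−μ)/(α+β+1), increasing as α+β decreases.
Its least upper bound (not attained) is μ(1−μ) = 0.13·0.87 = 0.1131.

0.1131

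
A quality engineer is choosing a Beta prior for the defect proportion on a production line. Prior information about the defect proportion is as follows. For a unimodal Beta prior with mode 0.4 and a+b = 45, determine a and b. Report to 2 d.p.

For a,b>1 the mode is (a−1)/(a+b−2), so a = mode·(κ−2)+1 = 0.4×43+1 = 18.20.
And b = (1−mode)·(κ−2)+1 = 0.6×43+1 = 26.80.

a = 18.20, b = 26.80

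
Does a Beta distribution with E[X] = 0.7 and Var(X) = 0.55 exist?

No

For any Beta, Var(X) < E[X]·(1−E[X]).
Here μ(1−μ) = 0.7×0.3 = 0.21, and 0.55 ≥ 0.21.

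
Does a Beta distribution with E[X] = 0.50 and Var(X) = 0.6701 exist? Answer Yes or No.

A Beta with mean μ has variance μ(1−μ)/(α+β+1) < μ(1−μ).
Here μ(1−μ) = 0.50×0.50 = 0.2500, and 0.6701 ≥ 0.2500.

No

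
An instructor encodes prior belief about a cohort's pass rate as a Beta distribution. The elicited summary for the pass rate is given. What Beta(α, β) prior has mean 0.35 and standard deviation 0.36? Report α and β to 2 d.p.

σ² = 0.36² = 0.1296.
With s = α+β, Var = μ(1−μ)/(s+1), so s+1 = (0.35×0.65)/0.1296 = 1.7554 and s = 0.7554.
α = μs = 0.26, β = (1−μ)s = 0.49.

α = 0.26, β = 0.49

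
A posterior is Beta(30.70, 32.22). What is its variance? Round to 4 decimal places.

Var = αβ/[(α+β)²(α+β+1)] = (30.70×32.22)/(62.92²×63.92) = 989.1540/253054.575488 = 0.0039.

0.0039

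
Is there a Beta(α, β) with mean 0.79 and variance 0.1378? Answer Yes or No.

For any Beta, Var(X) < E[X]·(1−E[X]).
Here μ(1−μ) = 0.79×0.21 = 0.1659, and 0.1378 < 0.1659.

Yes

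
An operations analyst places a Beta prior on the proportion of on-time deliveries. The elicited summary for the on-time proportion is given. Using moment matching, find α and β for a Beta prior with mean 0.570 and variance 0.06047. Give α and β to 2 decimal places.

α = 1.74, β = 1.31

By moment matching, α+β = μ(1−μ)/σ² − 1 = (0.570·0.430)/0.06047 − 1 = 4.0532 − 1 = 3.0532.
Since α/(α+β) = μ, α = 0.570·3.0532 = 1.74 and β = 0.430·3.0532 = 1.31.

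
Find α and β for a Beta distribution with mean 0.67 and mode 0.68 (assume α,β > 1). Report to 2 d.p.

Let s = α+β. Mean gives α = μs = 0.67s; mode gives (α−1)/(s−2) = 0.68.
Substituting: 0.67s − 1 = 0.68(s−2) = 0.68s − 1.36, so -0.01s = -0.36 and s = 36.0000.
Then α = 0.67×36.0000 = 24.12 and β = s−α = 11.88.

α = 24.12, β = 11.88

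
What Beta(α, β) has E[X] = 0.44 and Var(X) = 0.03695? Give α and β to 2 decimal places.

α = 2.49, β = 3.17

By moment matching, α+β = μ(1−μ)/σ² − 1 = (0.44·0.56)/0.03695 − 1 = 6.6685 − 1 = 5.6685.
Since α/(α+β) = μ, α = 0.44·5.6685 = 2.49 and β = 0.56·5.6685 = 3.17.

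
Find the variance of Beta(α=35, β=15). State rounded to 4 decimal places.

0.0041

μ = 35/50 = 0.700000; Var = μ(1−μ)/(α+β+1) = 0.2100000/51 = 0.0041.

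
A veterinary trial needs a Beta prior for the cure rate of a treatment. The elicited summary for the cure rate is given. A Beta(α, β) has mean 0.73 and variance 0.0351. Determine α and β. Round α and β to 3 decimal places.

α = 3.369, β = 1.246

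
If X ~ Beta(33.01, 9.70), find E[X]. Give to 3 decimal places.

0.773

The Beta mean is α/(α+β) = 33.01/(33.01+9.70) = 0.773.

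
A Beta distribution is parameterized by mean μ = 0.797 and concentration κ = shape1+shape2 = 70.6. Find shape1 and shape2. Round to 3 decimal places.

shape1 = 56.268, shape2 = 14.332

shape1 = μκ = 0.797×70.6 = 56.268 and shape2 = (1−μ)κ = 0.203×70.6 = 14.332.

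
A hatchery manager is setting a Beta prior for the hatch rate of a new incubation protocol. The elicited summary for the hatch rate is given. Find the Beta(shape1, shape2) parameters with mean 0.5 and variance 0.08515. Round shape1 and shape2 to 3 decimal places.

shape1 = 0.968, shape2 = 0.968

By moment matching, shape1+shape2 = μ(1−μ)/σ² − 1 = (0.5·0.5)/0.08515 − 1 = 2.9360 − 1 = 1.9360.
Since shape1/(shape1+shape2) = μ, shape1 = 0.5·1.9360 = 0.968 and shape2 = 0.5·1.9360 = 0.968.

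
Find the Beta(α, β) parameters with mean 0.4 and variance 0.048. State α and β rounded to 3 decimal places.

Let s = α+β. The Beta variance is μ(1−μ)/(s+1).
So s+1 = μ(1−μ)/σ² = (0.4×0.6)/0.048 = 0.24/0.048 = 5.0000, giving s = 4.0000.
Then α = μs = 0.4×4.0000 = 1.600 and β = (1−μ)s = 0.6×4.0000 = 2.400.

α = 1.600, β = 2.400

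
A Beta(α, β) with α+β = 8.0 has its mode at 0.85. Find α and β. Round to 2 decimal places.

Since the density peak of Beta(α,β) is at (α−1)/(α+β−2),
α = 1 + 0.85(8.0−2) = 6.10 and β = 8.0 − 6.10 = 1.90.

α = 6.10, β = 1.90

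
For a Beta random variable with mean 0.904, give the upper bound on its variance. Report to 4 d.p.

For fixed mean μ the Beta variance is μ(1−μ)/(α+β+1), increasing as α+β decreases.
Its least upper bound (not attained) is μ(1−μ) = 0.904·0.096 = 0.0868.

0.0868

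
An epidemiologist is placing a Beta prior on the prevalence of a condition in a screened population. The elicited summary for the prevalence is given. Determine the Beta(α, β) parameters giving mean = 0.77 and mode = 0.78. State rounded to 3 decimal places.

α = 43.120, β = 12.880

Let s = α+β. Mean gives α = μs = 0.77s; mode gives (α−1)/(s−2) = 0.78.
Substituting: 0.77s − 1 = 0.78(s−2) = 0.78s − 1.56, so -0.01s = -0.56 and s = 56.0000.
Then α = 0.77×56.0000 = 43.120 and β = s−α = 12.880.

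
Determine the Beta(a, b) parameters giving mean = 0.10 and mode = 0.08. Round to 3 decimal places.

a = 4.200, b = 37.800

With s = a+b: μ = a/s and mode = (a−1)/(s−2). Eliminating a = μs,
μs − 1 = m(s−2) ⇒ s(μ−m) = 1−2m ⇒ s = 0.84/0.02 = 42.0000.
So a = μs = 4.200, b = (1−μ)s = 37.800.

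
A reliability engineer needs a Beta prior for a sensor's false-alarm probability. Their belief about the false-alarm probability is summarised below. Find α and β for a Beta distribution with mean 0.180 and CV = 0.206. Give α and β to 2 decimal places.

α = 19.14, β = 87.21

Var = (CV·μ)² = (0.206×0.180)² = 0.001375.
α+β = μ(1−μ)/Var − 1 = 0.147600/0.001375 − 1 = 106.3512.
Thus α = 0.180·106.3512 = 19.14 and β = 0.820·106.3512 = 87.21.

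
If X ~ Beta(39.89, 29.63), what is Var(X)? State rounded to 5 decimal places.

α+β = 69.52 and αβ = 1181.9407, so Var = αβ/[(α+β)²(α+β+1)] = 1181.9407/340825.303808 = 0.00347.

0.00347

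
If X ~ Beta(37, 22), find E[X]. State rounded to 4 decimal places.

0.6271

E[X] = α/(α+β) = 37/59 = 0.6271.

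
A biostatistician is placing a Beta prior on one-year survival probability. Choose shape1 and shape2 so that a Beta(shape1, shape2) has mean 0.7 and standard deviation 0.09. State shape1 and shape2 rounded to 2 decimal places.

shape1 = 17.45, shape2 = 7.48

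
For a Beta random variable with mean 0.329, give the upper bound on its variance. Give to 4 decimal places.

Var = μ(1−μ)/(α+β+1), which approaches μ(1−μ) as α+β → 0.
So the supremum is μ(1−μ) = 0.329×0.671 = 0.2208.

0.2208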